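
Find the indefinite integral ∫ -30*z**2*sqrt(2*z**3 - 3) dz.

-10*(2*z**3 - 3)**(3/2)/3 + C

Let u = 2*z**3 - 3, so du = (6*z**2) dz.
Rewriting, the integral becomes -5·∫ √u du = -5·(2/3)u^(3/2).
Substituting back, u = 2*z**3 - 3.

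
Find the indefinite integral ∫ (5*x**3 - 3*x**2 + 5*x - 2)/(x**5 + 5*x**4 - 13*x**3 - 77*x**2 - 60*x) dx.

Factor the denominator: x*(x - 4)*(x + 1)*(x + 3)*(x + 5).
Partial-fraction decomposition: -727/(360*(x + 5)) + 179/(84*(x + 3)) - 3/(8*(x + 1)) + 29/(126*(x - 4)) + 1/(30*x).
Integrate each term: A/(x−a) contributes A·log|x−a|.

log(x)/30 + 29*log(x - 4)/126 - 3*log(x + 1)/8 + 179*log(x + 3)/84 - 727*log(x + 5)/360 + C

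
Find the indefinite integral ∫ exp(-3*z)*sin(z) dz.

-3*exp(-3*z)*sin(z)/10 - exp(-3*z)*cos(z)/10 + C

Let I denote the integral. Integrate by parts with u = sin(z), dv = exp(-3*z) dz, so v = -exp(-3*z)/3: I = -exp(-3*z)*sin(z)/3 + (1/3)·∫ exp(-3*z)*cos(z) dz.
Apply parts again with u = cos(z), dv = exp(-3*z) dz: ∫ exp(-3*z)*cos(z) dz = -exp(-3*z)*cos(z)/3 − (1/3)·I. Substituting back brings back I: I = -exp(-3*z)*sin(z)/3 - exp(-3*z)*cos(z)/9 − (1/9)·I.
Solving for I: (1 + 1/9)·I equals the remaining terms, so I = (9/10)·(-exp(-3*z)*sin(z)/3 - exp(-3*z)*cos(z)/9).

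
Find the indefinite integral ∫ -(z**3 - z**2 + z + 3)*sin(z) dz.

z**3*cos(z) - 3*z**2*sin(z) - z**2*cos(z) + 2*z*sin(z) - 5*z*cos(z) + 5*sin(z) + 5*cos(z) + C

Use integration by parts with u = z**3 - z**2 + z + 3, dv = -sin(z) dz, so v = cos(z).
Apply parts 3 times (tabular method): alternate signs, differentiate u down to 0, integrate dv up.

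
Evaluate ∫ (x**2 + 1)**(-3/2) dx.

x/sqrt(x**2 + 1) + C

Substitute x = tan(θ), so dx = sec(θ)^2 dθ and the radical becomes sqrt(x**2 + 1) = sec(θ) by the Pythagorean identity.
Integrate the resulting trig expression in θ, then back-substitute tan(θ) = x, sec(θ) = sqrt(x**2 + 1) (absorbing any constant into C).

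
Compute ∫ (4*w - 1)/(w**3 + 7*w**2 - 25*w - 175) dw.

19*log(w - 5)/120 + 21*log(w + 5)/20 - 29*log(w + 7)/24 + C

Factor the denominator: (w - 5)*(w + 5)*(w + 7).
Partial-fraction decomposition: -29/(24*(w + 7)) + 21/(20*(w + 5)) + 19/(120*(w - 5)).
Integrate each term: A/(w−a) contributes A·log|w−a|.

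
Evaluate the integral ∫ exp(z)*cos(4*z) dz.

4*exp(z)*sin(4*z)/17 + exp(z)*cos(4*z)/17 + C

Let I denote the integral. Integrate by parts with u = cos(4*z), dv = exp(z) dz, so v = exp(z): I = exp(z)*cos(4*z) + 4·∫ exp(z)*sin(4*z) dz.
Apply parts again with u = sin(4*z), dv = exp(z) dz: ∫ exp(z)*sin(4*z) dz = exp(z)*sin(4*z) − 4·I. Substituting back brings back I: I = 4*exp(z)*sin(4*z) + exp(z)*cos(4*z) − 16·I.
Solving for I: (1 + 16)·I equals the remaining terms, so I = (1/17)·(4*exp(z)*sin(4*z) + exp(z)*cos(4*z)).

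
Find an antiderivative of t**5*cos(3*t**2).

t**4*sin(3*t**2)/6 + t**2*cos(3*t**2)/9 - sin(3*t**2)/27 + C

Let u = t², du = 2t dt; rewrite as (1/2)∫ u^2·cos(3u) du.
Now integrate by parts 2 times.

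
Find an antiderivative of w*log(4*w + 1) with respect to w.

w**2*log(4*w + 1)/2 - w**2/4 + w/8 - log(4*w + 1)/32 + C

Use integration by parts with u = log(4*w + 1), dv = w dw.
Then du = 4/(4*w + 1) dw and v = w**2/2.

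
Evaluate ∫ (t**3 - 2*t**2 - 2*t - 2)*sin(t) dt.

-t**3*cos(t) + 3*t**2*sin(t) + 2*t**2*cos(t) - 4*t*sin(t) + 8*t*cos(t) - 8*sin(t) - 2*cos(t) + C

Use integration by parts with u = t**3 - 2*t**2 - 2*t - 2, dv = sin(t) dt, so v = -cos(t).
Apply parts 3 times (tabular method): alternate signs, differentiate u down to 0, integrate dv up.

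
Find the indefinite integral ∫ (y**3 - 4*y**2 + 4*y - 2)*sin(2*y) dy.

-y**3*cos(2*y)/2 + 3*y**2*sin(2*y)/4 + 2*y**2*cos(2*y) - 2*y*sin(2*y) - 5*y*cos(2*y)/4 + 5*sin(2*y)/8 + C

Use integration by parts with u = y**3 - 4*y**2 + 4*y - 2, dv = sin(2*y) dy, so v = -cos(2*y)/2.
Apply parts 3 times (tabular method): alternate signs, differentiate u down to 0, integrate dv up.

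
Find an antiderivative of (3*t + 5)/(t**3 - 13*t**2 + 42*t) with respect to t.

5*log(t)/42 + 26*log(t - 7)/7 - 23*log(t - 6)/6 + C

Factor the denominator: t*(t - 7)*(t - 6).
Partial-fraction decomposition: -23/(6*(t - 6)) + 26/(7*(t - 7)) + 5/(42*t).
Integrate each term: A/(t−a) contributes A·log|t−a|.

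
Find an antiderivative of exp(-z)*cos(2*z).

2*exp(-z)*sin(2*z)/5 - exp(-z)*cos(2*z)/5 + C

Let I denote the integral. Integrate by parts with u = cos(2*z), dv = exp(-z) dz, so v = -exp(-z): I = -exp(-z)*cos(2*z) − 2·∫ exp(-z)*sin(2*z) dz.
Apply parts again with u = sin(2*z), dv = exp(-z) dz: ∫ exp(-z)*sin(2*z) dz = -exp(-z)*sin(2*z) + 2·I. Substituting back brings back I: I = 2*exp(-z)*sin(2*z) - exp(-z)*cos(2*z) − 4·I.
Solving for I: (1 + 4)·I equals the remaining terms, so I = (1/5)·(2*exp(-z)*sin(2*z) - exp(-z)*cos(2*z)).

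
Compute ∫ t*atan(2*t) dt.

t**2*atan(2*t)/2 - t/4 + atan(2*t)/8 + C

Use integration by parts with u = arctan(2*t), dv = t dt.
Then du = 2/(4*t**2 + 1) dt.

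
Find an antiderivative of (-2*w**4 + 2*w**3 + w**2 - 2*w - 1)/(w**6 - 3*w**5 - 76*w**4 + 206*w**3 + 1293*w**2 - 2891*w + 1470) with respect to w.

-2041*log(w - 7)/3024 + 2137*log(w - 6)/3575 - 43*log(w - 1)/28800 - 733*log(w + 5)/4752 + 2713*log(w + 7)/11648 + 1/(720*w - 720) + C

Factor the denominator: (w - 7)*(w - 6)*(w - 1)**2*(w + 5)*(w + 7).
Partial-fraction decomposition: 2713/(11648*(w + 7)) - 733/(4752*(w + 5)) - 43/(28800*(w - 1)) - 1/(720*(w - 1)**2) + 2137/(3575*(w - 6)) - 2041/(3024*(w - 7)).
Integrate each term; A/(w−a) gives A·log|w−a|; A/(w−a)² gives −A/(w−a).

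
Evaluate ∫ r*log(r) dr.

r**2*log(r)/2 - r**2/4 + C

Use integration by parts with u = log(r), dv = r dr.
Then du = 1/r dr and v = r**2/2.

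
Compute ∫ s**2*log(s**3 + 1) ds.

Let u = s**3 + 1, so du = (3*s**2) ds.
The integral becomes (1/3)·∫ log(u) du; integrate by parts with u′=log(u), dv′=du.

s**3*log(s**3 + 1)/3 - s**3/3 + log(s**3 + 1)/3 + C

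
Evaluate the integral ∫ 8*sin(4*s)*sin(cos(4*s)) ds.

2*cos(cos(4*s)) + C

Let u = cos(4*s), so du = (-4*sin(4*s)) ds.
Rewriting, the integral becomes -2·∫ sin(u) du = -2·-cos(u).
Substituting back, u = cos(4*s).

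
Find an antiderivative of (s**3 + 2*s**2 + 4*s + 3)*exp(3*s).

Use integration by parts with u = s**3 + 2*s**2 + 4*s + 3, dv = exp(3*s) ds, so v = exp(3*s)/3.
Apply parts 3 times (tabular method): alternate signs, differentiate u down to 0, integrate dv up.

(9*s**3 + 9*s**2 + 30*s + 17)*exp(3*s)/27 + C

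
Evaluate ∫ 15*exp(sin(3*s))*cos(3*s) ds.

Let u = sin(3*s), so du = (3*cos(3*s)) ds.
Rewriting, the integral becomes 5·∫ e^u du = 5·e^u.
Substituting back, u = sin(3*s).

5*exp(sin(3*s)) + C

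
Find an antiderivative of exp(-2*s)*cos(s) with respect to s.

Let I denote the integral. Integrate by parts with u = cos(s), dv = exp(-2*s) ds, so v = -exp(-2*s)/2: I = -exp(-2*s)*cos(s)/2 − (1/2)·∫ exp(-2*s)*sin(s) ds.
Apply parts again with u = sin(s), dv = exp(-2*s) ds: ∫ exp(-2*s)*sin(s) ds = -exp(-2*s)*sin(s)/2 + (1/2)·I. Substituting back brings back I: I = exp(-2*s)*sin(s)/4 - exp(-2*s)*cos(s)/2 − (1/4)·I.
Solving for I: (1 + 1/4)·I equals the remaining terms, so I = (4/5)·(exp(-2*s)*sin(s)/4 - exp(-2*s)*cos(s)/2).

exp(-2*s)*sin(s)/5 - 2*exp(-2*s)*cos(s)/5 + C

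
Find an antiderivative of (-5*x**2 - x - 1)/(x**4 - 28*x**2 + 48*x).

-log(x)/48 - 17*log(x - 4)/16 + 23*log(x - 2)/32 + 35*log(x + 6)/96 + C

Factor the denominator: x*(x - 4)*(x - 2)*(x + 6).
Partial-fraction decomposition: 35/(96*(x + 6)) + 23/(32*(x - 2)) - 17/(16*(x - 4)) - 1/(48*x).
Integrate each term: A/(x−a) contributes A·log|x−a|.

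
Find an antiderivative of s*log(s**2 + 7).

Let u = s**2 + 7, so du = (2*s) ds.
The integral becomes (1/2)·∫ log(u) du; integrate by parts with u′=log(u), dv′=du.

s**2*log(s**2 + 7)/2 - s**2/2 + 7*log(s**2 + 7)/2 + C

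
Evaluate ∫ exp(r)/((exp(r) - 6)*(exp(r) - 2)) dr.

log(exp(r) - 6)/4 - log(exp(r) - 2)/4 + C

Let u = e^r, du = e^r dr.
The integral becomes ∫ du/((u-2)(u-6)); decompose into partial fractions.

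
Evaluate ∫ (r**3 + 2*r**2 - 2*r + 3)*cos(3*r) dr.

r**3*sin(3*r)/3 + 2*r**2*sin(3*r)/3 + r**2*cos(3*r)/3 - 8*r*sin(3*r)/9 + 4*r*cos(3*r)/9 + 23*sin(3*r)/27 - 8*cos(3*r)/27 + C

Use integration by parts with u = r**3 + 2*r**2 - 2*r + 3, dv = cos(3*r) dr, so v = sin(3*r)/3.
Apply parts 3 times (tabular method): alternate signs, differentiate u down to 0, integrate dv up.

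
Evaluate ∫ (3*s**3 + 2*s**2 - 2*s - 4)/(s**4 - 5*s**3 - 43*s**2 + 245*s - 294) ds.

1109*log(s - 7)/280 - 89*log(s - 3)/40 + 8*log(s - 2)/15 + 307*log(s + 7)/420 + C

Factor the denominator: (s - 7)*(s - 3)*(s - 2)*(s + 7).
Partial-fraction decomposition: 307/(420*(s + 7)) + 8/(15*(s - 2)) - 89/(40*(s - 3)) + 1109/(280*(s - 7)).
Integrate each term: A/(s−a) contributes A·log|s−a|.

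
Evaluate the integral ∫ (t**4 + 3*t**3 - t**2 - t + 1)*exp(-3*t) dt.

Use integration by parts with u = t**4 + 3*t**3 - t**2 - t + 1, dv = exp(-3*t) dt, so v = -exp(-3*t)/3.
Apply parts 4 times (tabular method): alternate signs, differentiate u down to 0, integrate dv up.

(-27*t**4 - 117*t**3 - 90*t**2 - 33*t - 38)*exp(-3*t)/81 + C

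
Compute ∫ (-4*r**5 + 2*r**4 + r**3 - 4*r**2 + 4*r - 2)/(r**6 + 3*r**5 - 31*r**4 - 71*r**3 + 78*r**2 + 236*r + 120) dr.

Factor the denominator: (r - 5)*(r - 2)*(r + 1)**2*(r + 2)*(r + 6).
Partial-fraction decomposition: -3331/(880*(r + 6)) + 9/(8*(r + 2)) - 19/(180*(r + 1)) - 1/(18*(r + 1)**2) + 49/(432*(r - 2)) - 1601/(1188*(r - 5)).
Integrate each term; A/(r−a) gives A·log|r−a|; A/(r−a)² gives −A/(r−a).

-1601*log(r - 5)/1188 + 49*log(r - 2)/432 - 19*log(r + 1)/180 + 9*log(r + 2)/8 - 3331*log(r + 6)/880 + 1/(18*r + 18) + C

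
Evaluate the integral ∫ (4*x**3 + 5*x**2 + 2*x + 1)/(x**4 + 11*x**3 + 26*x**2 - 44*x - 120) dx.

57*log(x - 2)/224 + 5*log(x + 2)/16 - 128*log(x + 5)/7 + 695*log(x + 6)/32 + C

Factor the denominator: (x - 2)*(x + 2)*(x + 5)*(x + 6).
Partial-fraction decomposition: 695/(32*(x + 6)) - 128/(7*(x + 5)) + 5/(16*(x + 2)) + 57/(224*(x - 2)).
Integrate each term: A/(x−a) contributes A·log|x−a|.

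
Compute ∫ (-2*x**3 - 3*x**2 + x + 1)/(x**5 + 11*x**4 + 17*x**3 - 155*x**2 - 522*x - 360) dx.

-19*log(x - 4)/350 + log(x + 1)/200 + 25*log(x + 3)/84 - 19*log(x + 5)/8 + 319*log(x + 6)/150 + C

Factor the denominator: (x - 4)*(x + 1)*(x + 3)*(x + 5)*(x + 6).
Partial-fraction decomposition: 319/(150*(x + 6)) - 19/(8*(x + 5)) + 25/(84*(x + 3)) + 1/(200*(x + 1)) - 19/(350*(x - 4)).
Integrate each term: A/(x−a) contributes A·log|x−a|.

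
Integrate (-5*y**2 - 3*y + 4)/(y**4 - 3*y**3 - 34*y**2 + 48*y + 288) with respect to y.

-97*log(y - 6)/90 + 11*log(y - 4)/14 - 32*log(y + 3)/63 + 4*log(y + 4)/5 + C

Factor the denominator: (y - 6)*(y - 4)*(y + 3)*(y + 4).
Partial-fraction decomposition: 4/(5*(y + 4)) - 32/(63*(y + 3)) + 11/(14*(y - 4)) - 97/(90*(y - 6)).
Integrate each term: A/(y−a) contributes A·log|y−a|.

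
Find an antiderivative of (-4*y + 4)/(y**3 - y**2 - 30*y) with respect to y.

-2*log(y)/15 - 10*log(y - 6)/33 + 24*log(y + 5)/55 + C

Factor the denominator: y*(y - 6)*(y + 5).
Partial-fraction decomposition: 24/(55*(y + 5)) - 10/(33*(y - 6)) - 2/(15*y).
Integrate each term: A/(y−a) contributes A·log|y−a|.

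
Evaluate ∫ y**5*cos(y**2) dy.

Let u = y², du = 2y dy; rewrite as (1/2)∫ u^2·cos(1u) du.
Now integrate by parts 2 times.

y**4*sin(y**2)/2 + y**2*cos(y**2) - sin(y**2) + C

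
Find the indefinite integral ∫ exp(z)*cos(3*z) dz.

3*exp(z)*sin(3*z)/10 + exp(z)*cos(3*z)/10 + C

Let I denote the integral. Integrate by parts with u = cos(3*z), dv = exp(z) dz, so v = exp(z): I = exp(z)*cos(3*z) + 3·∫ exp(z)*sin(3*z) dz.
Apply parts again with u = sin(3*z), dv = exp(z) dz: ∫ exp(z)*sin(3*z) dz = exp(z)*sin(3*z) − 3·I. Substituting back brings back I: I = 3*exp(z)*sin(3*z) + exp(z)*cos(3*z) − 9·I.
Solving for I: (1 + 9)·I equals the remaining terms, so I = (1/10)·(3*exp(z)*sin(3*z) + exp(z)*cos(3*z)).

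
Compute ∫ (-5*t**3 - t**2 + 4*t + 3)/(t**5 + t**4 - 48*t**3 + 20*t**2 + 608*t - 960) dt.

Factor the denominator: (t - 4)**2*(t - 2)*(t + 5)*(t + 6).
Partial-fraction decomposition: 1023/(800*(t + 6)) - 583/(567*(t + 5)) - 33/(224*(t - 2)) - 209/(2025*(t - 4)) - 317/(180*(t - 4)**2).
Integrate each term; A/(t−a) gives A·log|t−a|; A/(t−a)² gives −A/(t−a).

-209*log(t - 4)/2025 - 33*log(t - 2)/224 - 583*log(t + 5)/567 + 1023*log(t + 6)/800 + 317/(180*t - 720) + C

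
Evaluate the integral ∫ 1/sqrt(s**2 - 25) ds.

Substitute s = 5·sec(θ), so ds = 5·sec(θ)*tan(θ) dθ and the radical becomes sqrt(s**2 - 25) = 5·tan(θ) by the Pythagorean identity.
Integrate the resulting trig expression in θ, then back-substitute sec(θ) = s/5, tan(θ) = sqrt(s**2 - 25)/5 (absorbing any constant into C).

log(s + sqrt(s**2 - 25)) + C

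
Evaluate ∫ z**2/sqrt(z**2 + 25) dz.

z*sqrt(z**2 + 25)/2 - 25*log(z + sqrt(z**2 + 25))/2 + C

Substitute z = 5·tan(θ), so dz = 5·sec(θ)^2 dθ and the radical becomes sqrt(z**2 + 25) = 5·sec(θ) by the Pythagorean identity.
Integrate the resulting trig expression in θ, then back-substitute tan(θ) = z/5, sec(θ) = sqrt(z**2 + 25)/5 (absorbing any constant into C).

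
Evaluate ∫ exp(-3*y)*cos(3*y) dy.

exp(-3*y)*sin(3*y)/6 - exp(-3*y)*cos(3*y)/6 + C

Let I denote the integral. Integrate by parts with u = cos(3*y), dv = exp(-3*y) dy, so v = -exp(-3*y)/3: I = -exp(-3*y)*cos(3*y)/3 − ∫ exp(-3*y)*sin(3*y) dy.
Apply parts again with u = sin(3*y), dv = exp(-3*y) dy: ∫ exp(-3*y)*sin(3*y) dy = -exp(-3*y)*sin(3*y)/3 + I. Substituting back brings back I: I = exp(-3*y)*sin(3*y)/3 - exp(-3*y)*cos(3*y)/3 − I.
Solving for I: (1 + 1)·I equals the remaining terms, so I = (1/2)·(exp(-3*y)*sin(3*y)/3 - exp(-3*y)*cos(3*y)/3).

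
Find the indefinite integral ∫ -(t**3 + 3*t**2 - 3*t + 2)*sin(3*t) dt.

t**3*cos(3*t)/3 - t**2*sin(3*t)/3 + t**2*cos(3*t) - 2*t*sin(3*t)/3 - 11*t*cos(3*t)/9 + 11*sin(3*t)/27 + 4*cos(3*t)/9 + C

Use integration by parts with u = t**3 + 3*t**2 - 3*t + 2, dv = -sin(3*t) dt, so v = cos(3*t)/3.
Apply parts 3 times (tabular method): alternate signs, differentiate u down to 0, integrate dv up.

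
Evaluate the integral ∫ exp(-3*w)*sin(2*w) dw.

-3*exp(-3*w)*sin(2*w)/13 - 2*exp(-3*w)*cos(2*w)/13 + C

Let I denote the integral. Integrate by parts with u = sin(2*w), dv = exp(-3*w) dw, so v = -exp(-3*w)/3: I = -exp(-3*w)*sin(2*w)/3 + (2/3)·∫ exp(-3*w)*cos(2*w) dw.
Apply parts again with u = cos(2*w), dv = exp(-3*w) dw: ∫ exp(-3*w)*cos(2*w) dw = -exp(-3*w)*cos(2*w)/3 − (2/3)·I. Substituting back brings back I: I = -exp(-3*w)*sin(2*w)/3 - 2*exp(-3*w)*cos(2*w)/9 − (4/9)·I.
Solving for I: (1 + 4/9)·I equals the remaining terms, so I = (9/13)·(-exp(-3*w)*sin(2*w)/3 - 2*exp(-3*w)*cos(2*w)/9).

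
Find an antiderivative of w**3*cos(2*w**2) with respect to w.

Let u = w², du = 2w dw; rewrite as (1/2)∫ u^1·cos(2u) du.
Now integrate by parts 1 time.

w**2*sin(2*w**2)/4 + cos(2*w**2)/8 + C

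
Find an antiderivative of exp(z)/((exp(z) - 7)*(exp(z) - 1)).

Let u = e^z, du = e^z dz.
The integral becomes ∫ du/((u-1)(u-7)); decompose into partial fractions.

log(exp(z) - 7)/6 - log(exp(z) - 1)/6 + C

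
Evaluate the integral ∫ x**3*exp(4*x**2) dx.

Let u = x², du = 2x dx; rewrite as (1/2)∫ u^1·exp(4u) du.
Now integrate by parts 1 time.

(4*x**2 - 1)*exp(4*x**2)/32 + C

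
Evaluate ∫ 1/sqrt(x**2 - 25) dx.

log(x + sqrt(x**2 - 25)) + C

Substitute x = 5·sec(θ), so dx = 5·sec(θ)*tan(θ) dθ and the radical becomes sqrt(x**2 - 25) = 5·tan(θ) by the Pythagorean identity.
Integrate the resulting trig expression in θ, then back-substitute sec(θ) = x/5, tan(θ) = sqrt(x**2 - 25)/5 (absorbing any constant into C).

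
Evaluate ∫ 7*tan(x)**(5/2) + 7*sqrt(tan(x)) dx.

Let u = tan(x), so du = (tan(x)**2 + 1) dx.
Rewriting, the integral becomes 7·∫ √u du = 7·(2/3)u^(3/2).
Substituting back, u = tan(x).

14*tan(x)**(3/2)/3 + C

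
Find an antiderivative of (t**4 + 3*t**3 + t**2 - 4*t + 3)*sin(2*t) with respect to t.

Use integration by parts with u = t**4 + 3*t**3 + t**2 - 4*t + 3, dv = sin(2*t) dt, so v = -cos(2*t)/2.
Apply parts 4 times (tabular method): alternate signs, differentiate u down to 0, integrate dv up.

-t**4*cos(2*t)/2 + t**3*sin(2*t) - 3*t**3*cos(2*t)/2 + 9*t**2*sin(2*t)/4 + t**2*cos(2*t) - t*sin(2*t) + 17*t*cos(2*t)/4 - 17*sin(2*t)/8 - 2*cos(2*t) + C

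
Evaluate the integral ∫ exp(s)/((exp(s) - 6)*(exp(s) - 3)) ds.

log(exp(s) - 6)/3 - log(exp(s) - 3)/3 + C

Let u = e^s, du = e^s ds.
The integral becomes ∫ du/((u-3)(u-6)); decompose into partial fractions.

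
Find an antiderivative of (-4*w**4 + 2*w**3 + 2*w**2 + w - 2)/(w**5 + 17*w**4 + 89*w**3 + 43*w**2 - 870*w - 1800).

Factor the denominator: (w - 3)*(w + 4)*(w + 5)**2*(w + 6).
Partial-fraction decomposition: -2776/(9*(w + 6)) + 14341/(64*(w + 5)) - 2707/(8*(w + 5)**2) + 563/(7*(w + 4)) - 251/(4032*(w - 3)).
Integrate each term; A/(w−a) gives A·log|w−a|; A/(w−a)² gives −A/(w−a).

-251*log(w - 3)/4032 + 563*log(w + 4)/7 + 14341*log(w + 5)/64 - 2776*log(w + 6)/9 + 2707/(8*w + 40) + C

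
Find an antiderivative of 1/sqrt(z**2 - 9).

Substitute z = 3·sec(θ), so dz = 3·sec(θ)*tan(θ) dθ and the radical becomes sqrt(z**2 - 9) = 3·tan(θ) by the Pythagorean identity.
Integrate the resulting trig expression in θ, then back-substitute sec(θ) = z/3, tan(θ) = sqrt(z**2 - 9)/3 (absorbing any constant into C).

log(z + sqrt(z**2 - 9)) + C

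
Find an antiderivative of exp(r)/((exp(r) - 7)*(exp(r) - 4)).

Let u = e^r, du = e^r dr.
The integral becomes ∫ du/((u-7)(u-4)); decompose into partial fractions.

log(exp(r) - 7)/3 - log(exp(r) - 4)/3 + C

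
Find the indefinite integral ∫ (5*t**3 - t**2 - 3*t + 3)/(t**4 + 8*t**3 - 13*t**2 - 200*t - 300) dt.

42*log(t - 5)/55 + 5*log(t + 2)/12 - 316*log(t + 5)/15 + 1095*log(t + 6)/44 + C

Factor the denominator: (t - 5)*(t + 2)*(t + 5)*(t + 6).
Partial-fraction decomposition: 1095/(44*(t + 6)) - 316/(15*(t + 5)) + 5/(12*(t + 2)) + 42/(55*(t - 5)).
Integrate each term: A/(t−a) contributes A·log|t−a|.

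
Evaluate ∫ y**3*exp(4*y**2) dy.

Let u = y², du = 2y dy; rewrite as (1/2)∫ u^1·exp(4u) du.
Now integrate by parts 1 time.

(4*y**2 - 1)*exp(4*y**2)/32 + C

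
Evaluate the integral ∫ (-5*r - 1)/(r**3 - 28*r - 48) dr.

-31*log(r - 6)/80 - 9*log(r + 2)/16 + 19*log(r + 4)/20 + C

Factor the denominator: (r - 6)*(r + 2)*(r + 4).
Partial-fraction decomposition: 19/(20*(r + 4)) - 9/(16*(r + 2)) - 31/(80*(r - 6)).
Integrate each term: A/(r−a) contributes A·log|r−a|.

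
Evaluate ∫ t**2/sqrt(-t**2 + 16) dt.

Substitute t = 4·sin(θ), so dt = 4·cos(θ) dθ and the radical becomes sqrt(-t**2 + 16) = 4·cos(θ) by the Pythagorean identity.
Integrate the resulting trig expression in θ, then back-substitute θ = asin(t/4), sin(θ) = t/4, cos(θ) = sqrt(-t**2 + 16)/4 (absorbing any constant into C).

-t*sqrt(-t**2 + 16)/2 + 8*asin(t/4) + C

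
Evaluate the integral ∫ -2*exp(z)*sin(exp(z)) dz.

Let u = exp(z), so du = (exp(z)) dz.
Rewriting, the integral becomes -2·∫ sin(u) du = -2·-cos(u).
Substituting back, u = exp(z).

2*cos(exp(z)) + C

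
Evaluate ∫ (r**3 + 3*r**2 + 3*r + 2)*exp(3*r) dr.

Use integration by parts with u = r**3 + 3*r**2 + 3*r + 2, dv = exp(3*r) dr, so v = exp(3*r)/3.
Apply parts 3 times (tabular method): alternate signs, differentiate u down to 0, integrate dv up.

(9*r**3 + 18*r**2 + 15*r + 13)*exp(3*r)/27 + C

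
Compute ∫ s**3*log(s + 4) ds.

Use integration by parts with u = log(s + 4), dv = s**3 ds.
Then du = 1/(s + 4) ds and v = s**4/4.

s**4*log(s + 4)/4 - s**4/16 + s**3/3 - 2*s**2 + 16*s - 64*log(s + 4) + C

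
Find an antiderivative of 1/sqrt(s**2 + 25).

log(s + sqrt(s**2 + 25)) + C

Substitute s = 5·tan(θ), so ds = 5·sec(θ)^2 dθ and the radical becomes sqrt(s**2 + 25) = 5·sec(θ) by the Pythagorean identity.
Integrate the resulting trig expression in θ, then back-substitute tan(θ) = s/5, sec(θ) = sqrt(s**2 + 25)/5 (absorbing any constant into C).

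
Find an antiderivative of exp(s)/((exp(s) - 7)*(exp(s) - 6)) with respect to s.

log(exp(s) - 7) - log(exp(s) - 6) + C

Let u = e^s, du = e^s ds.
The integral becomes ∫ du/((u-7)(u-6)); decompose into partial fractions.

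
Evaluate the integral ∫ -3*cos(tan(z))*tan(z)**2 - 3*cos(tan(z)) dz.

Let u = tan(z), so du = (tan(z)**2 + 1) dz.
Rewriting, the integral becomes -3·∫ cos(u) du = -3·sin(u).
Substituting back, u = tan(z).

-3*sin(tan(z)) + C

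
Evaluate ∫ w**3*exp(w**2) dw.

(w**2 - 1)*exp(w**2)/2 + C

Let u = w², du = 2w dw; rewrite as (1/2)∫ u^1·exp(1u) du.
Now integrate by parts 1 time.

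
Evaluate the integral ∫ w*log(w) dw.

Use integration by parts with u = log(w), dv = w dw.
Then du = 1/w dw and v = w**2/2.

w**2*log(w)/2 - w**2/4 + C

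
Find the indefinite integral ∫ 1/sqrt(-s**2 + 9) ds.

Substitute s = 3·sin(θ), so ds = 3·cos(θ) dθ and the radical becomes sqrt(-s**2 + 9) = 3·cos(θ) by the Pythagorean identity.
Integrate the resulting trig expression in θ, then back-substitute θ = asin(s/3), sin(θ) = s/3, cos(θ) = sqrt(-s**2 + 9)/3 (absorbing any constant into C).

asin(s/3) + C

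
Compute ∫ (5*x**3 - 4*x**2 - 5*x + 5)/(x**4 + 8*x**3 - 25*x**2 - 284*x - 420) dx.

911*log(x - 6)/1144 + 41*log(x + 2)/120 - 695*log(x + 5)/66 + 1871*log(x + 7)/130 + C

Factor the denominator: (x - 6)*(x + 2)*(x + 5)*(x + 7).
Partial-fraction decomposition: 1871/(130*(x + 7)) - 695/(66*(x + 5)) + 41/(120*(x + 2)) + 911/(1144*(x - 6)).
Integrate each term: A/(x−a) contributes A·log|x−a|.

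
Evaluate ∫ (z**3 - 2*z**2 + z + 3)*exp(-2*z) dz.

(-4*z**3 + 2*z**2 - 2*z - 13)*exp(-2*z)/8 + C

Use integration by parts with u = z**3 - 2*z**2 + z + 3, dv = exp(-2*z) dz, so v = -exp(-2*z)/2.
Apply parts 3 times (tabular method): alternate signs, differentiate u down to 0, integrate dv up.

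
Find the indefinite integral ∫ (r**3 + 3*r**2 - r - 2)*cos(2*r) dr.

Use integration by parts with u = r**3 + 3*r**2 - r - 2, dv = cos(2*r) dr, so v = sin(2*r)/2.
Apply parts 3 times (tabular method): alternate signs, differentiate u down to 0, integrate dv up.

r**3*sin(2*r)/2 + 3*r**2*sin(2*r)/2 + 3*r**2*cos(2*r)/4 - 5*r*sin(2*r)/4 + 3*r*cos(2*r)/2 - 7*sin(2*r)/4 - 5*cos(2*r)/8 + C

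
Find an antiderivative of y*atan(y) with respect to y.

Use integration by parts with u = arctan(y), dv = y dy.
Then du = 1/(y**2 + 1) dy.

y**2*atan(y)/2 - y/2 + atan(y)/2 + C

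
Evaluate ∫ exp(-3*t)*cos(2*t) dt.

2*exp(-3*t)*sin(2*t)/13 - 3*exp(-3*t)*cos(2*t)/13 + C

Let I denote the integral. Integrate by parts with u = cos(2*t), dv = exp(-3*t) dt, so v = -exp(-3*t)/3: I = -exp(-3*t)*cos(2*t)/3 − (2/3)·∫ exp(-3*t)*sin(2*t) dt.
Apply parts again with u = sin(2*t), dv = exp(-3*t) dt: ∫ exp(-3*t)*sin(2*t) dt = -exp(-3*t)*sin(2*t)/3 + (2/3)·I. Substituting back brings back I: I = 2*exp(-3*t)*sin(2*t)/9 - exp(-3*t)*cos(2*t)/3 − (4/9)·I.
Solving for I: (1 + 4/9)·I equals the remaining terms, so I = (9/13)·(2*exp(-3*t)*sin(2*t)/9 - exp(-3*t)*cos(2*t)/3).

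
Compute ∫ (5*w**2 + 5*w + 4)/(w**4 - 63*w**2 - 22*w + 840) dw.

71*log(w - 7)/117 - 52*log(w - 4)/135 + 26*log(w + 5)/27 - 77*log(w + 6)/65 + C

Factor the denominator: (w - 7)*(w - 4)*(w + 5)*(w + 6).
Partial-fraction decomposition: -77/(65*(w + 6)) + 26/(27*(w + 5)) - 52/(135*(w - 4)) + 71/(117*(w - 7)).
Integrate each term: A/(w−a) contributes A·log|w−a|.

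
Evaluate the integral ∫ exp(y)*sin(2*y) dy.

Let I denote the integral. Integrate by parts with u = sin(2*y), dv = exp(y) dy, so v = exp(y): I = exp(y)*sin(2*y) − 2·∫ exp(y)*cos(2*y) dy.
Apply parts again with u = cos(2*y), dv = exp(y) dy: ∫ exp(y)*cos(2*y) dy = exp(y)*cos(2*y) + 2·I. Substituting back brings back I: I = exp(y)*sin(2*y) - 2*exp(y)*cos(2*y) − 4·I.
Solving for I: (1 + 4)·I equals the remaining terms, so I = (1/5)·(exp(y)*sin(2*y) - 2*exp(y)*cos(2*y)).

exp(y)*sin(2*y)/5 - 2*exp(y)*cos(2*y)/5 + C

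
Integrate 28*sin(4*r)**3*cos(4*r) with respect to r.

Let u = sin(4*r), so du = (4*cos(4*r)) dr.
Rewriting, the integral becomes 7·∫ u^3 du = 7·u^4/4.
Substituting back, u = sin(4*r).

7*sin(4*r)**4/4 + C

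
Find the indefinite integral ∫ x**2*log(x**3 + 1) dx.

x**3*log(x**3 + 1)/3 - x**3/3 + log(x**3 + 1)/3 + C

Let u = x**3 + 1, so du = (3*x**2) dx.
The integral becomes (1/3)·∫ log(u) du; integrate by parts with u′=log(u), dv′=du.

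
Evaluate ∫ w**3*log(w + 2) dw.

w**4*log(w + 2)/4 - w**4/16 + w**3/6 - w**2/2 + 2*w - 4*log(w + 2) + C

Use integration by parts with u = log(w + 2), dv = w**3 dw.
Then du = 1/(w + 2) dw and v = w**4/4.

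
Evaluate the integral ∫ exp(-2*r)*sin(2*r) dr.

Let I denote the integral. Integrate by parts with u = sin(2*r), dv = exp(-2*r) dr, so v = -exp(-2*r)/2: I = -exp(-2*r)*sin(2*r)/2 + ∫ exp(-2*r)*cos(2*r) dr.
Apply parts again with u = cos(2*r), dv = exp(-2*r) dr: ∫ exp(-2*r)*cos(2*r) dr = -exp(-2*r)*cos(2*r)/2 − I. Substituting back brings back I: I = -exp(-2*r)*sin(2*r)/2 - exp(-2*r)*cos(2*r)/2 − I.
Solving for I: (1 + 1)·I equals the remaining terms, so I = (1/2)·(-exp(-2*r)*sin(2*r)/2 - exp(-2*r)*cos(2*r)/2).

-exp(-2*r)*sin(2*r)/4 - exp(-2*r)*cos(2*r)/4 + C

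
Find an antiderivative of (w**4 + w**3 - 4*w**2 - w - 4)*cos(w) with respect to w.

w**4*sin(w) + w**3*sin(w) + 4*w**3*cos(w) - 16*w**2*sin(w) + 3*w**2*cos(w) - 7*w*sin(w) - 32*w*cos(w) + 28*sin(w) - 7*cos(w) + C

Use integration by parts with u = w**4 + w**3 - 4*w**2 - w - 4, dv = cos(w) dw, so v = sin(w).
Apply parts 4 times (tabular method): alternate signs, differentiate u down to 0, integrate dv up.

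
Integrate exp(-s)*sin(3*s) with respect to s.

-exp(-s)*sin(3*s)/10 - 3*exp(-s)*cos(3*s)/10 + C

Let I denote the integral. Integrate by parts with u = sin(3*s), dv = exp(-s) ds, so v = -exp(-s): I = -exp(-s)*sin(3*s) + 3·∫ exp(-s)*cos(3*s) ds.
Apply parts again with u = cos(3*s), dv = exp(-s) ds: ∫ exp(-s)*cos(3*s) ds = -exp(-s)*cos(3*s) − 3·I. Substituting back brings back I: I = -exp(-s)*sin(3*s) - 3*exp(-s)*cos(3*s) − 9·I.
Solving for I: (1 + 9)·I equals the remaining terms, so I = (1/10)·(-exp(-s)*sin(3*s) - 3*exp(-s)*cos(3*s)).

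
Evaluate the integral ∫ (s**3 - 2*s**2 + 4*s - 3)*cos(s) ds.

s**3*sin(s) - 2*s**2*sin(s) + 3*s**2*cos(s) - 2*s*sin(s) - 4*s*cos(s) + sin(s) - 2*cos(s) + C

Use integration by parts with u = s**3 - 2*s**2 + 4*s - 3, dv = cos(s) ds, so v = sin(s).
Apply parts 3 times (tabular method): alternate signs, differentiate u down to 0, integrate dv up.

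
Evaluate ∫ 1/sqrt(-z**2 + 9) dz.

asin(z/3) + C

Substitute z = 3·sin(θ), so dz = 3·cos(θ) dθ and the radical becomes sqrt(-z**2 + 9) = 3·cos(θ) by the Pythagorean identity.
Integrate the resulting trig expression in θ, then back-substitute θ = asin(z/3), sin(θ) = z/3, cos(θ) = sqrt(-z**2 + 9)/3 (absorbing any constant into C).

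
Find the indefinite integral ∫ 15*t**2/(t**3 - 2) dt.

5*log(t**3 - 2) + C

Let u = t**3 - 2, so du = (3*t**2) dt.
Rewriting, the integral becomes 5·∫ 1/u du = 5·log(u).
Substituting back, u = t**3 - 2.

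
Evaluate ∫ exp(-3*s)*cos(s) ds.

exp(-3*s)*sin(s)/10 - 3*exp(-3*s)*cos(s)/10 + C

Let I denote the integral. Integrate by parts with u = cos(s), dv = exp(-3*s) ds, so v = -exp(-3*s)/3: I = -exp(-3*s)*cos(s)/3 − (1/3)·∫ exp(-3*s)*sin(s) ds.
Apply parts again with u = sin(s), dv = exp(-3*s) ds: ∫ exp(-3*s)*sin(s) ds = -exp(-3*s)*sin(s)/3 + (1/3)·I. Substituting back brings back I: I = exp(-3*s)*sin(s)/9 - exp(-3*s)*cos(s)/3 − (1/9)·I.
Solving for I: (1 + 1/9)·I equals the remaining terms, so I = (9/10)·(exp(-3*s)*sin(s)/9 - exp(-3*s)*cos(s)/3).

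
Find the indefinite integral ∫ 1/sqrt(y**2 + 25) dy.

log(y + sqrt(y**2 + 25)) + C

Substitute y = 5·tan(θ), so dy = 5·sec(θ)^2 dθ and the radical becomes sqrt(y**2 + 25) = 5·sec(θ) by the Pythagorean identity.
Integrate the resulting trig expression in θ, then back-substitute tan(θ) = y/5, sec(θ) = sqrt(y**2 + 25)/5 (absorbing any constant into C).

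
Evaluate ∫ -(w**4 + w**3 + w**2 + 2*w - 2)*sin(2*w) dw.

Use integration by parts with u = w**4 + w**3 + w**2 + 2*w - 2, dv = -sin(2*w) dw, so v = cos(2*w)/2.
Apply parts 4 times (tabular method): alternate signs, differentiate u down to 0, integrate dv up.

w**4*cos(2*w)/2 - w**3*sin(2*w) + w**3*cos(2*w)/2 - 3*w**2*sin(2*w)/4 - w**2*cos(2*w) + w*sin(2*w) + w*cos(2*w)/4 - sin(2*w)/8 - cos(2*w)/2 + C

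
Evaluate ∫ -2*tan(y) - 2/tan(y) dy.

-2*log(tan(y)) + C

Let u = tan(y), so du = (tan(y)**2 + 1) dy.
Rewriting, the integral becomes -2·∫ 1/u du = -2·log(u).
Substituting back, u = tan(y).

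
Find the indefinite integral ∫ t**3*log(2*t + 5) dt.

Use integration by parts with u = log(2*t + 5), dv = t**3 dt.
Then du = 2/(2*t + 5) dt and v = t**4/4.

t**4*log(2*t + 5)/4 - t**4/16 + 5*t**3/24 - 25*t**2/32 + 125*t/32 - 625*log(2*t + 5)/64 + C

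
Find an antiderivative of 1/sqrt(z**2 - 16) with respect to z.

log(z + sqrt(z**2 - 16)) + C

Substitute z = 4·sec(θ), so dz = 4·sec(θ)*tan(θ) dθ and the radical becomes sqrt(z**2 - 16) = 4·tan(θ) by the Pythagorean identity.
Integrate the resulting trig expression in θ, then back-substitute sec(θ) = z/4, tan(θ) = sqrt(z**2 - 16)/4 (absorbing any constant into C).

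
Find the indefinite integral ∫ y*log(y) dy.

y**2*log(y)/2 - y**2/4 + C

Use integration by parts with u = log(y), dv = y dy.
Then du = 1/y dy and v = y**2/2.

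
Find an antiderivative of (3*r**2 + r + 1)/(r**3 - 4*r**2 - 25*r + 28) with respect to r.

155*log(r - 7)/66 - log(r - 1)/6 + 9*log(r + 4)/11 + C

Factor the denominator: (r - 7)*(r - 1)*(r + 4).
Partial-fraction decomposition: 9/(11*(r + 4)) - 1/(6*(r - 1)) + 155/(66*(r - 7)).
Integrate each term: A/(r−a) contributes A·log|r−a|.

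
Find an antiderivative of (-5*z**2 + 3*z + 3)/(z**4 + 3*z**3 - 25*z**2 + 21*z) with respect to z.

log(z)/7 - 11*log(z - 3)/20 - log(z - 1)/16 + 263*log(z + 7)/560 + C

Factor the denominator: z*(z - 3)*(z - 1)*(z + 7).
Partial-fraction decomposition: 263/(560*(z + 7)) - 1/(16*(z - 1)) - 11/(20*(z - 3)) + 1/(7*z).
Integrate each term: A/(z−a) contributes A·log|z−a|.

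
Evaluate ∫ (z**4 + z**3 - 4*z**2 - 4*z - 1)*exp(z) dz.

Use integration by parts with u = z**4 + z**3 - 4*z**2 - 4*z - 1, dv = exp(z) dz, so v = exp(z).
Apply parts 4 times (tabular method): alternate signs, differentiate u down to 0, integrate dv up.

(z**4 - 3*z**3 + 5*z**2 - 14*z + 13)*exp(z) + C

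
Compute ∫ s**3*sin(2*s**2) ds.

-s**2*cos(2*s**2)/4 + sin(2*s**2)/8 + C

Let u = s², du = 2s ds; rewrite as (1/2)∫ u^1·sin(2u) du.
Now integrate by parts 1 time.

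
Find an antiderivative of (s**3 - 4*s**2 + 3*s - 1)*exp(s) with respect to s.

Use integration by parts with u = s**3 - 4*s**2 + 3*s - 1, dv = exp(s) ds, so v = exp(s).
Apply parts 3 times (tabular method): alternate signs, differentiate u down to 0, integrate dv up.

(s**3 - 7*s**2 + 17*s - 18)*exp(s) + C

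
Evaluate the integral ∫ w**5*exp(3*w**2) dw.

(9*w**4 - 6*w**2 + 2)*exp(3*w**2)/54 + C

Let u = w², du = 2w dw; rewrite as (1/2)∫ u^2·exp(3u) du.
Now integrate by parts 2 times.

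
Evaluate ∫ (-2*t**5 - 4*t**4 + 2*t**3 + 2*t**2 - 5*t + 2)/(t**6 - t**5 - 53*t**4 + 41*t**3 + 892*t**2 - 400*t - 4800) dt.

-8473*log(t - 5)/720 + 1334749*log(t - 4)/127008 - 143*log(t + 3)/784 + 475*log(t + 4)/288 - 3577*log(t + 5)/1620 - 1465/(252*t - 1008) + C

Factor the denominator: (t - 5)*(t - 4)**2*(t + 3)*(t + 4)*(t + 5).
Partial-fraction decomposition: -3577/(1620*(t + 5)) + 475/(288*(t + 4)) - 143/(784*(t + 3)) + 1334749/(127008*(t - 4)) + 1465/(252*(t - 4)**2) - 8473/(720*(t - 5)).
Integrate each term; A/(t−a) gives A·log|t−a|; A/(t−a)² gives −A/(t−a).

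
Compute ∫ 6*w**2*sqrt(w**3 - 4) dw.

Let u = w**3 - 4, so du = (3*w**2) dw.
Rewriting, the integral becomes 2·∫ √u du = 2·(2/3)u^(3/2).
Substituting back, u = w**3 - 4.

4*(w**3 - 4)**(3/2)/3 + C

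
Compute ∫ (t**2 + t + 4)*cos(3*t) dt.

t**2*sin(3*t)/3 + t*sin(3*t)/3 + 2*t*cos(3*t)/9 + 34*sin(3*t)/27 + cos(3*t)/9 + C

Use integration by parts with u = t**2 + t + 4, dv = cos(3*t) dt, so v = sin(3*t)/3.
Apply parts 2 times (tabular method): alternate signs, differentiate u down to 0, integrate dv up.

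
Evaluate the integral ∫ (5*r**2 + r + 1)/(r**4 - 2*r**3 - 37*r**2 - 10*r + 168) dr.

23*log(r - 7)/50 - 23*log(r - 2)/150 + 43*log(r + 3)/50 - 7*log(r + 4)/6 + C

Factor the denominator: (r - 7)*(r - 2)*(r + 3)*(r + 4).
Partial-fraction decomposition: -7/(6*(r + 4)) + 43/(50*(r + 3)) - 23/(150*(r - 2)) + 23/(50*(r - 7)).
Integrate each term: A/(r−a) contributes A·log|r−a|.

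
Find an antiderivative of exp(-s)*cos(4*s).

4*exp(-s)*sin(4*s)/17 - exp(-s)*cos(4*s)/17 + C

Let I denote the integral. Integrate by parts with u = cos(4*s), dv = exp(-s) ds, so v = -exp(-s): I = -exp(-s)*cos(4*s) − 4·∫ exp(-s)*sin(4*s) ds.
Apply parts again with u = sin(4*s), dv = exp(-s) ds: ∫ exp(-s)*sin(4*s) ds = -exp(-s)*sin(4*s) + 4·I. Substituting back brings back I: I = 4*exp(-s)*sin(4*s) - exp(-s)*cos(4*s) − 16·I.
Solving for I: (1 + 16)·I equals the remaining terms, so I = (1/17)·(4*exp(-s)*sin(4*s) - exp(-s)*cos(4*s)).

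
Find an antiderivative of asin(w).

w*asin(w) + sqrt(-w**2 + 1) + C

Use integration by parts with u = arcsin(w), dv = dw.
Then du = 1/sqrt(-w**2 + 1) dw.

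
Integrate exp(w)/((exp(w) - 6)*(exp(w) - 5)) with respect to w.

log(exp(w) - 6) - log(exp(w) - 5) + C

Let u = e^w, du = e^w dw.
The integral becomes ∫ du/((u-5)(u-6)); decompose into partial fractions.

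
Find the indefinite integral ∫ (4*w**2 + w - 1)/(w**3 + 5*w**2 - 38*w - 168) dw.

Factor the denominator: (w - 6)*(w + 4)*(w + 7).
Partial-fraction decomposition: 188/(39*(w + 7)) - 59/(30*(w + 4)) + 149/(130*(w - 6)).
Integrate each term: A/(w−a) contributes A·log|w−a|.

149*log(w - 6)/130 - 59*log(w + 4)/30 + 188*log(w + 7)/39 + C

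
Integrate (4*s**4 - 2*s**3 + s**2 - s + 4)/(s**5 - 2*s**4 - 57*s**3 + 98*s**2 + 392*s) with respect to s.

log(s)/98 + 166*log(s - 7)/49 - 38*log(s - 4)/33 - log(s + 2)/6 + 1035*log(s + 7)/539 + C

Factor the denominator: s*(s - 7)*(s - 4)*(s + 2)*(s + 7).
Partial-fraction decomposition: 1035/(539*(s + 7)) - 1/(6*(s + 2)) - 38/(33*(s - 4)) + 166/(49*(s - 7)) + 1/(98*s).
Integrate each term: A/(s−a) contributes A·log|s−a|.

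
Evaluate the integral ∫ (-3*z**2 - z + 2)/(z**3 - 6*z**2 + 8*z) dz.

log(z)/4 - 25*log(z - 4)/4 + 3*log(z - 2) + C

Factor the denominator: z*(z - 4)*(z - 2).
Partial-fraction decomposition: 3/(z - 2) - 25/(4*(z - 4)) + 1/(4*z).
Integrate each term: A/(z−a) contributes A·log|z−a|.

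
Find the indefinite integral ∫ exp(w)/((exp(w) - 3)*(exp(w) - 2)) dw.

Let u = e^w, du = e^w dw.
The integral becomes ∫ du/((u-3)(u-2)); decompose into partial fractions.

log(exp(w) - 3) - log(exp(w) - 2) + C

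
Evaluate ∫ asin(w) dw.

Use integration by parts with u = arcsin(w), dv = dw.
Then du = 1/sqrt(-w**2 + 1) dw.

w*asin(w) + sqrt(-w**2 + 1) + C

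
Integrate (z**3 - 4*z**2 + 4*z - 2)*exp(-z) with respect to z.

Use integration by parts with u = z**3 - 4*z**2 + 4*z - 2, dv = exp(-z) dz, so v = -exp(-z).
Apply parts 3 times (tabular method): alternate signs, differentiate u down to 0, integrate dv up.

(-z**3 + z**2 - 2*z)*exp(-z) + C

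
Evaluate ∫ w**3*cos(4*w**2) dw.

Let u = w², du = 2w dw; rewrite as (1/2)∫ u^1·cos(4u) du.
Now integrate by parts 1 time.

w**2*sin(4*w**2)/8 + cos(4*w**2)/32 + C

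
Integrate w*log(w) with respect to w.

Use integration by parts with u = log(w), dv = w dw.
Then du = 1/w dw and v = w**2/2.

w**2*log(w)/2 - w**2/4 + C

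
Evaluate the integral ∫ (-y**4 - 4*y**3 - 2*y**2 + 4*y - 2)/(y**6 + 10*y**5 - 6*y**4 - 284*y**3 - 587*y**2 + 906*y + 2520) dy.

-1157*log(y - 5)/20736 + log(y - 2)/81 + 33*log(y + 3)/256 - 25*log(y + 4)/81 + 1157*log(y + 7)/5184 + 1/(32*y + 96) + C

Factor the denominator: (y - 5)*(y - 2)*(y + 3)**2*(y + 4)*(y + 7).
Partial-fraction decomposition: 1157/(5184*(y + 7)) - 25/(81*(y + 4)) + 33/(256*(y + 3)) - 1/(32*(y + 3)**2) + 1/(81*(y - 2)) - 1157/(20736*(y - 5)).
Integrate each term; A/(y−a) gives A·log|y−a|; A/(y−a)² gives −A/(y−a).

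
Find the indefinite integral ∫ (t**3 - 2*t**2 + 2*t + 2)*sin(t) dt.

Use integration by parts with u = t**3 - 2*t**2 + 2*t + 2, dv = sin(t) dt, so v = -cos(t).
Apply parts 3 times (tabular method): alternate signs, differentiate u down to 0, integrate dv up.

-t**3*cos(t) + 3*t**2*sin(t) + 2*t**2*cos(t) - 4*t*sin(t) + 4*t*cos(t) - 4*sin(t) - 6*cos(t) + C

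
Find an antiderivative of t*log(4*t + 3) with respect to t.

Use integration by parts with u = log(4*t + 3), dv = t dt.
Then du = 4/(4*t + 3) dt and v = t**2/2.

t**2*log(4*t + 3)/2 - t**2/4 + 3*t/8 - 9*log(4*t + 3)/32 + C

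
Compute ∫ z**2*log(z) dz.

z**3*log(z)/3 - z**3/9 + C

Use integration by parts with u = log(z), dv = z**2 dz.
Then du = 1/z dz and v = z**3/3.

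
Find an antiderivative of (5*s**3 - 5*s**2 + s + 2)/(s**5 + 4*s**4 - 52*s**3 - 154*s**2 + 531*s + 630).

Factor the denominator: (s - 6)*(s - 3)*(s + 1)*(s + 5)*(s + 7).
Partial-fraction decomposition: -131/(104*(s + 7)) + 753/(704*(s + 5)) - 3/(224*(s + 1)) - 19/(192*(s - 3)) + 908/(3003*(s - 6)).
Integrate each term: A/(s−a) contributes A·log|s−a|.

908*log(s - 6)/3003 - 19*log(s - 3)/192 - 3*log(s + 1)/224 + 753*log(s + 5)/704 - 131*log(s + 7)/104 + C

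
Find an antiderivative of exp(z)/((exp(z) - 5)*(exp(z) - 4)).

log(exp(z) - 5) - log(exp(z) - 4) + C

Let u = e^z, du = e^z dz.
The integral becomes ∫ du/((u-4)(u-5)); decompose into partial fractions.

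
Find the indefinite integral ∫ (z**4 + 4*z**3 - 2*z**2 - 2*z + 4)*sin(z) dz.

Use integration by parts with u = z**4 + 4*z**3 - 2*z**2 - 2*z + 4, dv = sin(z) dz, so v = -cos(z).
Apply parts 4 times (tabular method): alternate signs, differentiate u down to 0, integrate dv up.

-z**4*cos(z) + 4*z**3*sin(z) - 4*z**3*cos(z) + 12*z**2*sin(z) + 14*z**2*cos(z) - 28*z*sin(z) + 26*z*cos(z) - 26*sin(z) - 32*cos(z) + C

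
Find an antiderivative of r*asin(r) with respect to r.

r**2*asin(r)/2 + r*sqrt(-r**2 + 1)/4 - asin(r)/4 + C

Use integration by parts with u = arcsin(r), dv = r dr.
Then du = 1/sqrt(-r**2 + 1) dr.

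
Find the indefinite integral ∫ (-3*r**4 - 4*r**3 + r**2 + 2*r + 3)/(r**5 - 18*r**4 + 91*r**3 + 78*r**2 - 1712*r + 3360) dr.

Factor the denominator: (r - 7)*(r - 6)*(r - 5)*(r - 4)*(r + 4).
Partial-fraction decomposition: -167/(2640*(r + 4)) + 997/(48*(r - 4)) - 779/(6*(r - 5)) + 4701/(20*(r - 6)) - 8509/(66*(r - 7)).
Integrate each term: A/(r−a) contributes A·log|r−a|.

-8509*log(r - 7)/66 + 4701*log(r - 6)/20 - 779*log(r - 5)/6 + 997*log(r - 4)/48 - 167*log(r + 4)/2640 + C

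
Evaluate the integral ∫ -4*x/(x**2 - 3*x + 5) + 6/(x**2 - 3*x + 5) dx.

Let u = x**2 - 3*x + 5, so du = (2*x - 3) dx.
Rewriting, the integral becomes -2·∫ 1/u du = -2·log(u).
Substituting back, u = x**2 - 3*x + 5.

-2*log(x**2 - 3*x + 5) + C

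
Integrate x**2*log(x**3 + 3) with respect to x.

Let u = x**3 + 3, so du = (3*x**2) dx.
The integral becomes (1/3)·∫ log(u) du; integrate by parts with u′=log(u), dv′=du.

x**3*log(x**3 + 3)/3 - x**3/3 + log(x**3 + 3) + C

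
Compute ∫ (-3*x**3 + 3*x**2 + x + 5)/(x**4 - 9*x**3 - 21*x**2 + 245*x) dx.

log(x)/49 - 939*log(x - 7)/392 - 5*log(x + 5)/8 + 145/(14*x - 98) + C

Factor the denominator: x*(x - 7)**2*(x + 5).
Partial-fraction decomposition: -5/(8*(x + 5)) - 939/(392*(x - 7)) - 145/(14*(x - 7)**2) + 1/(49*x).
Integrate each term; A/(x−a) gives A·log|x−a|; A/(x−a)² gives −A/(x−a).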